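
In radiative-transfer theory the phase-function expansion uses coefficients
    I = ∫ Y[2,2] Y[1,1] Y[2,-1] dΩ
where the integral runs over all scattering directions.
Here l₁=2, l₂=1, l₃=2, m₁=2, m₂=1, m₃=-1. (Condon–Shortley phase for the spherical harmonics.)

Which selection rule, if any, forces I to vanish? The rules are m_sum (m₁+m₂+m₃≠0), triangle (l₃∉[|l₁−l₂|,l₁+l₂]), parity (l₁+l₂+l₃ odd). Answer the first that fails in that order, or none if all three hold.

Σmᵢ = 2  ✗
l₃∈[|l₁−l₂|,l₁+l₂]=[1,3], have l₃=2
Σlᵢ = 5 ⇒ odd

m_sum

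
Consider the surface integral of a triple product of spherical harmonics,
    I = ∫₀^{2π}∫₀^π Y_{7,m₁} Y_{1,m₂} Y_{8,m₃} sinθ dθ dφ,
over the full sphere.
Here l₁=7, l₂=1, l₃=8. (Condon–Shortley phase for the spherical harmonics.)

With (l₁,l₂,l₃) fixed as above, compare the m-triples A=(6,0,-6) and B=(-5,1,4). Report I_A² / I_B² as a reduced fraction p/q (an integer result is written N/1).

Shared (l₁,l₂,l₃)=(7,1,8): N and (l;000)² cancel in I_A²/I_B².
A: Δ = 0!·14!·2!/17! = 1/2040; Racah Σ t=0..0: t=0:+1/6227020800 = 1/6227020800; ⇒ 3j(7 1 8; 6 0 -6)² = 7/510, sgn +1
B: Δ = 0!·14!·2!/17! = 1/2040; Racah Σ t=0..0: t=0:+1/1916006400 = 1/1916006400; ⇒ 3j(7 1 8; -5 1 4)² = 1/340, sgn +1
I_A²/I_B² = (7/510)/(1/340) = 14/3

14/3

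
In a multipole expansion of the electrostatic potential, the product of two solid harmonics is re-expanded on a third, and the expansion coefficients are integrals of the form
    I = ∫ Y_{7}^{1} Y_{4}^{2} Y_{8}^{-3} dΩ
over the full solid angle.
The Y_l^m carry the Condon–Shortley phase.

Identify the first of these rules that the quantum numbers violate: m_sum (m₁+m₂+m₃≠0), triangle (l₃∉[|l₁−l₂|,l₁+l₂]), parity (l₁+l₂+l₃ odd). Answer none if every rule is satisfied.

parity

azimuthal sum: 1 + 2 − 3 = 0  ✓
3 ≤ 8 ≤ 11 (triangle on l)  ✓
L = 7 + 4 + 8 = 19 (odd)  ✗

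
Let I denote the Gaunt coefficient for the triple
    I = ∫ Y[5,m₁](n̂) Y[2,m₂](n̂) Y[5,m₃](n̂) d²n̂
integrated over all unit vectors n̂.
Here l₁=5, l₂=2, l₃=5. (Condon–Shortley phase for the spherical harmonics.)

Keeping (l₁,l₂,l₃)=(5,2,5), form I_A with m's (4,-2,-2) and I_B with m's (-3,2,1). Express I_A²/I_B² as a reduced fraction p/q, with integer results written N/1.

9/14

l's match ⇒ only the (l;m) 3-j factors differ between A and B.
A: triangle coeff Δ(5,2,5) = 1/38610; Σ_t [0,0]: t=0:+1/20160 = 1/20160; (3j)²=12/715 [(5 2 5; 4 -2 -2)], sign=-1
B: triangle coeff Δ(5,2,5) = 1/38610; Σ_t [2,2]: t=2:+1/5760 = 1/5760; (3j)²=56/2145 [(5 2 5; -3 2 1)], sign=+1
I_A²/I_B² = (12/715)/(56/2145) = 9/14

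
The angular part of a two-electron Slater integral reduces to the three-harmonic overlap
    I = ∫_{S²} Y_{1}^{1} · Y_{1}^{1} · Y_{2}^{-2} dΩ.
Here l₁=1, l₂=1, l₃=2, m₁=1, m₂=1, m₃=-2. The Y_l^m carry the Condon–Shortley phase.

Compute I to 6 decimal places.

0.309019

m-sum 0 ✓  L=4 even ✓  0≤2≤2 ✓
Π(2lᵢ+1) = 3×3×5 = 45
triangle coeff Δ(1,1,2) = 1/30
Σ_t [0,0]: t=0:+1/1 = 1/1
(3j)²=2/15 [(1 1 2; 0 0 0)], sign=+1
Σ_t [0,0]: t=0:+1/4 = 1/4
(3j)²=1/5 [(1 1 2; 1 1 -2)], sign=+1
⇒ 4πI² = 6/5
I = (+1)√(6/5/(4π)) = 0.30901936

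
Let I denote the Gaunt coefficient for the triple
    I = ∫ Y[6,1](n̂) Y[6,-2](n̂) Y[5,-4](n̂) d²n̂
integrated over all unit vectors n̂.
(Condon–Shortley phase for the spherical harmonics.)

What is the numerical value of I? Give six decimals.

1 − 2 − 4 = -5 ≠ 0: azimuthal integral kills it; I = 0

0.000000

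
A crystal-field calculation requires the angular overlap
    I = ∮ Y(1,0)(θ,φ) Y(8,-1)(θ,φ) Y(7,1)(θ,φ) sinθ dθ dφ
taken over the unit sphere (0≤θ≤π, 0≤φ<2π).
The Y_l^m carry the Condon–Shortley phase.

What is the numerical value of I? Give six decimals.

-0.242860

m-sum 0 ✓  L=16 even ✓  7≤7≤9 ✓
Π(2lᵢ+1) = 3×17×15 = 765
triangle coeff Δ(1,8,7) = 1/2040
Σ_t [1,1]: t=1:−1/25401600 = -1/25401600
(3j)²=8/255 [(1 8 7; 0 0 0)], sign=+1
Σ_t [1,1]: t=1:−1/29030400 = -1/29030400
(3j)²=21/680 [(1 8 7; 0 -1 1)], sign=-1
⇒ 4πI² = 63/85
I = (-1)√(63/85/(4π)) = -0.24285994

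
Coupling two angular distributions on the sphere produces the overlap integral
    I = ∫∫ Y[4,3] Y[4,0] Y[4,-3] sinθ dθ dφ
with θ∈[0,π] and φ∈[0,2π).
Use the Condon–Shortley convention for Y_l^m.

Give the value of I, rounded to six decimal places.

Rules hold: Σm=0, L=12 even, 0≤4≤8.
N = 9·9·9 = 729
Δ = 4!·4!·4!/13! = 1/450450
Racah Σ t=0..4: t=0:+1/13824 t=1:−1/216 t=2:+1/64 t=3:−1/216 t=4:+1/13824 = 5/768
⇒ 3j(4 4 4; 0 0 0)² = 18/1001, sgn +1
Racah Σ t=0..1: t=0:+1/3456 t=1:−1/864 = -1/1152
⇒ 3j(4 4 4; 3 0 -3)² = 7/286, sgn +1
4πI² = N·(3j₀)²·(3jₘ)² = 6561/20449
I = +1·√(0.320847/4π) = 0.15978796

0.159788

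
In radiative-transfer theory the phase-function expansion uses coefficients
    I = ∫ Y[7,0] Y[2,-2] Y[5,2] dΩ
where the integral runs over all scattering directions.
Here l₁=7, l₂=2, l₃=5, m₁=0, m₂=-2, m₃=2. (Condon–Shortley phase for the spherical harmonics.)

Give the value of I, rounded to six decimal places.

Checks pass: Σm=0; 14 even; l₃=5∈[5,9].
(2·7+1)(2·2+1)(2·5+1) = 825
Δ: 4! 10! 0! / 15! → 1/15015
sum: t=2:+1/57600 = 1/57600
3j²(7 2 5; 0 0 0) = Δ·Π!·Σ² = 21/715  (sign -1)
sum: t=0:+1/725760 = 1/725760
3j²(7 2 5; 0 -2 2) = Δ·Π!·Σ² = 1/429  (sign -1)
combine: 4πI² = 825·21/715·1/429 = 105/1859
take √, sign +1: I = 0.06704247

0.067042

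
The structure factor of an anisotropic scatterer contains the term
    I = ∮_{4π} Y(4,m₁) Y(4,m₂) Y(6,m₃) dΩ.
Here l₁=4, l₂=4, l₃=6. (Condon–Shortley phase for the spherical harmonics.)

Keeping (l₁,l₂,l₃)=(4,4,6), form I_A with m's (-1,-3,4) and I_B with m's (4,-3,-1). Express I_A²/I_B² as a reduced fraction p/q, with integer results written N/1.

3/14

l's match ⇒ only the (l;m) 3-j factors differ between A and B.
A: triangle coeff Δ(4,4,6) = 1/1261260; Σ_t [0,1]: t=0:+1/28800 t=1:−1/34560 = 1/172800; (3j)²=1/1430 [(4 4 6; -1 -3 4)], sign=+1
B: triangle coeff Δ(4,4,6) = 1/1261260; Σ_t [0,0]: t=0:+1/172800 = 1/172800; (3j)²=7/2145 [(4 4 6; 4 -3 -1)], sign=-1
I_A²/I_B² = (1/1430)/(7/2145) = 3/14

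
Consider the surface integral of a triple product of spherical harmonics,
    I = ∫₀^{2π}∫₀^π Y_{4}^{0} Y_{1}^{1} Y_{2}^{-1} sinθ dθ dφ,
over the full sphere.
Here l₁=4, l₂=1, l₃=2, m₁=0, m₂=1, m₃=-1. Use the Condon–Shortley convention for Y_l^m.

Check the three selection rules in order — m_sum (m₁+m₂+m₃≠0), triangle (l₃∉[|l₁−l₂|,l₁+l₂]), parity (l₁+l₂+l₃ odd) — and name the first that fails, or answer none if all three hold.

m₁+m₂+m₃ = 0 + 1 − 1 = 0  ✓
triangle: |4−1|=3 ≤ l₃=2 ≤ 4+1=5  ✗
parity: l₁+l₂+l₃ = 7 is odd

triangle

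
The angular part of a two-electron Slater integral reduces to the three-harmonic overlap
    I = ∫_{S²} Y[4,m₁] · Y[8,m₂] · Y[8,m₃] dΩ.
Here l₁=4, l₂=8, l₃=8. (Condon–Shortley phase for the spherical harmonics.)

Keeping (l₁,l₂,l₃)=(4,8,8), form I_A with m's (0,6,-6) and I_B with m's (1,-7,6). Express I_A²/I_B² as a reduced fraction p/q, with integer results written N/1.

l's match ⇒ only the (l;m) 3-j factors differ between A and B.
A: triangle coeff Δ(4,8,8) = 1/185175900; Σ_t [2,4]: t=2:+1/7664025600 t=3:−1/1437004800 t=4:+1/4180377600 = -1/3065610240; (3j)²=13/1292 [(4 8 8; 0 6 -6)], sign=-1
B: triangle coeff Δ(4,8,8) = 1/185175900; Σ_t [0,1]: t=0:+1/5748019200 t=1:−1/11496038400 = 1/11496038400; (3j)²=13/1938 [(4 8 8; 1 -7 6)], sign=+1
I_A²/I_B² = (13/1292)/(13/1938) = 3/2

3/2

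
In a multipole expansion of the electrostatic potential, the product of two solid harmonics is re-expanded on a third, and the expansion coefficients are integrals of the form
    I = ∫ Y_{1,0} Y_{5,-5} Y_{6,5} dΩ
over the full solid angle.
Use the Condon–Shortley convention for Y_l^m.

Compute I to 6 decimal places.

-0.135514

Rules hold: Σm=0, L=12 even, 4≤6≤6.
N = 3·11·13 = 429
Δ = 0!·2!·10!/13! = 1/858
Racah Σ t=0..0: t=0:+1/14400 = 1/14400
⇒ 3j(1 5 6; 0 0 0)² = 6/143, sgn +1
Racah Σ t=0..0: t=0:+1/3628800 = 1/3628800
⇒ 3j(1 5 6; 0 -5 5)² = 1/78, sgn -1
4πI² = N·(3j₀)²·(3jₘ)² = 3/13
I = -1·√(0.230769/4π) = -0.13551395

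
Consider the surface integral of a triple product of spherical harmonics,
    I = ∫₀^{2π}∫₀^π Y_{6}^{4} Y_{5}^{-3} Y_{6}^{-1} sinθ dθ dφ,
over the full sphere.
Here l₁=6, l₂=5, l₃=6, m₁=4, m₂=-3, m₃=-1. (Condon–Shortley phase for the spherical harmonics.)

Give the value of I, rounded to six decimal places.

0.000000

Σlᵢ=17 odd — θ-integrand is odd under cosθ→−cosθ; I=0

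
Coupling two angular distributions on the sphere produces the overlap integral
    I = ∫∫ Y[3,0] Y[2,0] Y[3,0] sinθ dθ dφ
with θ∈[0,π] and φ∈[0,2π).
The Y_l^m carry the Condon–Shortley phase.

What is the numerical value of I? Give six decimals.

0.168209

Rules hold: Σm=0, L=8 even, 1≤3≤5.
N = 7·5·7 = 245
Δ = 2!·4!·2!/9! = 1/3780
Racah Σ t=0..2: t=0:+1/24 t=1:−1/4 t=2:+1/24 = -1/6
⇒ 3j(3 2 3; 0 0 0)² = 4/105, sgn +1
(m-triple is (0,0,0) — same symbol as above.)
4πI² = N·(3j₀)²·(3jₘ)² = 16/45
I = +1·√(0.355556/4π) = 0.16820883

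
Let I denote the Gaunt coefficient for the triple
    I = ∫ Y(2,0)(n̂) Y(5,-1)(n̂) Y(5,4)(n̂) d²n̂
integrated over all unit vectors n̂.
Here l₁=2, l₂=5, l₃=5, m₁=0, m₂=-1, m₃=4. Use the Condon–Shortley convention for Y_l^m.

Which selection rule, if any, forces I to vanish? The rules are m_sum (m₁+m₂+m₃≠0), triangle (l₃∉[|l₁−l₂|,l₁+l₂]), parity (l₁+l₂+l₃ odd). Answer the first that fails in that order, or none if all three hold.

m₁+m₂+m₃ = 0 − 1 + 4 = 3  ✗
triangle: |2−5|=3 ≤ l₃=5 ≤ 2+5=7
parity: l₁+l₂+l₃ = 12 is even

m_sum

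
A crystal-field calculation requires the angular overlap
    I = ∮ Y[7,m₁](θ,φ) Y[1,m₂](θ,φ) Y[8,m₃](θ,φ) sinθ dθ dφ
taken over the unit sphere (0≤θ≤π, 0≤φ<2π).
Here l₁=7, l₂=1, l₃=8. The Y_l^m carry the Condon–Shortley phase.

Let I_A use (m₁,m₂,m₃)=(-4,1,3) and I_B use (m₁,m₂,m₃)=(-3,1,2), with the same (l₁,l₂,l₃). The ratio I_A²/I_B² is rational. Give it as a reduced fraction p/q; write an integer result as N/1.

Same 7,1,8: normalisation and zero-m 3j drop out of the ratio.
A: Δ: 0! 14! 2! / 17! → 1/2040; sum: t=0:+1/479001600 = 1/479001600; 3j²(7 1 8; -4 1 3) = Δ·Π!·Σ² = 1/204  (sign -1)
B: Δ: 0! 14! 2! / 17! → 1/2040; sum: t=0:+1/174182400 = 1/174182400; 3j²(7 1 8; -3 1 2) = Δ·Π!·Σ² = 1/136  (sign +1)
I_A²/I_B² = (1/204)/(1/136) = 2/3

2/3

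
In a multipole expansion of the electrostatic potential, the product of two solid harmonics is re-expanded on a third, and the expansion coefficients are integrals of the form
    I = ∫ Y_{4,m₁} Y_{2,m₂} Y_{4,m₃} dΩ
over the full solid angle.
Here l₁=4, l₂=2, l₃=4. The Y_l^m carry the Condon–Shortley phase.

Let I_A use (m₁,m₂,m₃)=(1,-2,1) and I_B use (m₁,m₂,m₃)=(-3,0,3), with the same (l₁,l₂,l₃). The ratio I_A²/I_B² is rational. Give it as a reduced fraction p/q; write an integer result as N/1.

Same 4,2,4: normalisation and zero-m 3j drop out of the ratio.
A: Δ: 2! 6! 2! / 11! → 1/13860; sum: t=0:+1/144 = 1/144; 3j²(4 2 4; 1 -2 1) = Δ·Π!·Σ² = 10/231  (sign -1)
B: Δ: 2! 6! 2! / 11! → 1/13860; sum: t=1:−1/720 t=2:+1/480 = 1/1440; 3j²(4 2 4; -3 0 3) = Δ·Π!·Σ² = 7/1980  (sign -1)
I_A²/I_B² = (10/231)/(7/1980) = 600/49

600/49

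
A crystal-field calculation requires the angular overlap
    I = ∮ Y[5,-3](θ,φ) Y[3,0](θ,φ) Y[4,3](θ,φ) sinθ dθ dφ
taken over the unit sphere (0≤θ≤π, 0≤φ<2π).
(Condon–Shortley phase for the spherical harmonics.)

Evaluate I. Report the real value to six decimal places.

Checks pass: Σm=0; 12 even; l₃=4∈[2,8].
(2·5+1)(2·3+1)(2·4+1) = 693
Δ: 4! 6! 2! / 13! → 1/180180
sum: t=1:−1/576 t=2:+1/144 t=3:−1/576 = 1/288
3j²(5 3 4; 0 0 0) = Δ·Π!·Σ² = 20/1001  (sign +1)
sum: t=2:+1/2880 t=3:−1/1440 = -1/2880
3j²(5 3 4; -3 0 3) = Δ·Π!·Σ² = 7/715  (sign +1)
combine: 4πI² = 693·20/1001·7/715 = 252/1859
take √, sign +1: I = 0.10386175

0.103862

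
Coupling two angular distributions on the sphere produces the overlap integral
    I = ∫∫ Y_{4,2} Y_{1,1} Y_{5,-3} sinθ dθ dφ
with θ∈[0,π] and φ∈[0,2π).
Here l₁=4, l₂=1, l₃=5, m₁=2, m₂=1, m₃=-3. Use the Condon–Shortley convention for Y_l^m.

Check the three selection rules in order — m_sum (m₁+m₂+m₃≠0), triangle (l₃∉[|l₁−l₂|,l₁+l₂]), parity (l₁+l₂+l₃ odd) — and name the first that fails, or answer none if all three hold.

Σmᵢ = 0  ✓
l₃∈[|l₁−l₂|,l₁+l₂]=[3,5], have l₃=5  ✓
Σlᵢ = 10 ⇒ even  ✓

none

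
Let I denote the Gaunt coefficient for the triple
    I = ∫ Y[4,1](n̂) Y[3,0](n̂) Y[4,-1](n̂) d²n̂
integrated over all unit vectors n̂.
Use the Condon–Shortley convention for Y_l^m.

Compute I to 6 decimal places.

0.000000

L=11 odd ⇒ parity kills the (l;000) factor ⇒ I = 0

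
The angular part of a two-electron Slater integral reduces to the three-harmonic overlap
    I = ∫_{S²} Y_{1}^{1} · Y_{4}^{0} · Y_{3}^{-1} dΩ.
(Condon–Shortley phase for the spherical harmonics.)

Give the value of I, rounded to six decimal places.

Rules hold: Σm=0, L=8 even, 3≤3≤5.
N = 3·9·7 = 189
Δ = 2!·0!·6!/9! = 1/252
Racah Σ t=1..1: t=1:−1/36 = -1/36
⇒ 3j(1 4 3; 0 0 0)² = 4/63, sgn +1
Racah Σ t=0..0: t=0:+1/96 = 1/96
⇒ 3j(1 4 3; 1 0 -1)² = 1/42, sgn +1
4πI² = N·(3j₀)²·(3jₘ)² = 2/7
I = +1·√(0.285714/4π) = 0.15078601

0.150786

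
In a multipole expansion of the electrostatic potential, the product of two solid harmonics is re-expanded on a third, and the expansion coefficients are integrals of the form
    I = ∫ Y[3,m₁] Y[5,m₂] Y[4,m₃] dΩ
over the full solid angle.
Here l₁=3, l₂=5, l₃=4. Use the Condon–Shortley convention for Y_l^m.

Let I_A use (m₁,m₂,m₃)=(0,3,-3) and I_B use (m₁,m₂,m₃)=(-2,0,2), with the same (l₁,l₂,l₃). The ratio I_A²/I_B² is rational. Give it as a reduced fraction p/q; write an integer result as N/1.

147/400

l's match ⇒ only the (l;m) 3-j factors differ between A and B.
A: triangle coeff Δ(3,5,4) = 1/180180; Σ_t [2,3]: t=2:+1/2880 t=3:−1/1440 = -1/2880; (3j)²=7/715 [(3 5 4; 0 3 -3)], sign=+1
B: triangle coeff Δ(3,5,4) = 1/180180; Σ_t [3,4]: t=3:−1/576 t=4:+1/2880 = -1/720; (3j)²=80/3003 [(3 5 4; -2 0 2)], sign=-1
I_A²/I_B² = (7/715)/(80/3003) = 147/400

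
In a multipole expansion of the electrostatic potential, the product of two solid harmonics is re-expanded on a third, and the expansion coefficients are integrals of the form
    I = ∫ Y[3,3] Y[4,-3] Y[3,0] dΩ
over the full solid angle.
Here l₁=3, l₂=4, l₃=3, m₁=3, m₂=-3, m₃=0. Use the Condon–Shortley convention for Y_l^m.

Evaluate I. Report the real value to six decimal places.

Checks pass: Σm=0; 10 even; l₃=3∈[1,7].
(2·3+1)(2·4+1)(2·3+1) = 441
Δ: 4! 2! 4! / 11! → 1/34650
sum: t=1:−1/72 t=2:+1/16 t=3:−1/72 = 5/144
3j²(3 4 3; 0 0 0) = Δ·Π!·Σ² = 2/77  (sign -1)
sum: t=0:+1/288 = 1/288
3j²(3 4 3; 3 -3 0) = Δ·Π!·Σ² = 1/22  (sign -1)
combine: 4πI² = 441·2/77·1/22 = 63/121
take √, sign +1: I = 0.20355073

0.203551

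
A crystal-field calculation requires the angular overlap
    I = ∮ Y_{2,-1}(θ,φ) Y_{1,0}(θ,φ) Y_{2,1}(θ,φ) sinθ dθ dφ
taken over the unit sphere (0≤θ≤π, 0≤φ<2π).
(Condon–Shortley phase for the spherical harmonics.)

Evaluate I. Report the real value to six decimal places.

l₁+l₂+l₃=5 is odd: 3j(l;000)=0 ⇒ I=0

0.000000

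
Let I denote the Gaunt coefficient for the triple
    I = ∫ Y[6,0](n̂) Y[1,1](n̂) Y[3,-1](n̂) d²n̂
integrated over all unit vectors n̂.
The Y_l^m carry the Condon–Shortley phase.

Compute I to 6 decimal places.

0.000000

triangle: need 5≤l₃≤7, have 3; I=0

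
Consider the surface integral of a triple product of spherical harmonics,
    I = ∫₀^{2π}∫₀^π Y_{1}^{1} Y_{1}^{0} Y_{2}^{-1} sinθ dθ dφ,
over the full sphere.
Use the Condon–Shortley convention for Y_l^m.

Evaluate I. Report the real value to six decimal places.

m-sum 0 ✓  L=4 even ✓  0≤2≤2 ✓
Π(2lᵢ+1) = 3×3×5 = 45
triangle coeff Δ(1,1,2) = 1/30
Σ_t [0,0]: t=0:+1/1 = 1/1
(3j)²=2/15 [(1 1 2; 0 0 0)], sign=+1
Σ_t [0,0]: t=0:+1/2 = 1/2
(3j)²=1/10 [(1 1 2; 1 0 -1)], sign=-1
⇒ 4πI² = 3/5
I = (-1)√(3/5/(4π)) = -0.21850969

-0.218510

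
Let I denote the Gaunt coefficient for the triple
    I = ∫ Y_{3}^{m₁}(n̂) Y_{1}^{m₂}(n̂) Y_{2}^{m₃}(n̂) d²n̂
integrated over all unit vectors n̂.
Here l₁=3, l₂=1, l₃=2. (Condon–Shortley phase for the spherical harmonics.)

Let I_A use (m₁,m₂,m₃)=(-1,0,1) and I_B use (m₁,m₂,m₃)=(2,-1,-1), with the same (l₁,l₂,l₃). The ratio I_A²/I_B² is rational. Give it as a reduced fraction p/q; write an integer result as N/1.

4/5

l's match ⇒ only the (l;m) 3-j factors differ between A and B.
A: triangle coeff Δ(3,1,2) = 1/105; Σ_t [1,1]: t=1:−1/6 = -1/6; (3j)²=8/105 [(3 1 2; -1 0 1)], sign=+1
B: triangle coeff Δ(3,1,2) = 1/105; Σ_t [0,0]: t=0:+1/12 = 1/12; (3j)²=2/21 [(3 1 2; 2 -1 -1)], sign=-1
I_A²/I_B² = (8/105)/(2/21) = 4/5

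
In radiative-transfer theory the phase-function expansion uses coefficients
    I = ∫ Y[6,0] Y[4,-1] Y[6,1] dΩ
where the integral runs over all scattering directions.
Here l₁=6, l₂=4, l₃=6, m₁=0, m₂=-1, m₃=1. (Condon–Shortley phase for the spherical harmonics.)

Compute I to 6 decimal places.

-0.043721

Rules hold: Σm=0, L=16 even, 2≤6≤10.
N = 13·9·13 = 1521
Δ = 4!·8!·4!/17! = 1/15315300
Racah Σ t=0..4: t=0:+1/829440 t=1:−1/25920 t=2:+1/9216 t=3:−1/25920 t=4:+1/829440 = 7/207360
⇒ 3j(6 4 6; 0 0 0)² = 28/2431, sgn +1
Racah Σ t=0..3: t=0:+1/207360 t=1:−1/17280 t=2:+1/13824 t=3:−1/103680 = 1/103680
⇒ 3j(6 4 6; 0 -1 1)² = 10/7293, sgn -1
4πI² = N·(3j₀)²·(3jₘ)² = 840/34969
I = -1·√(0.0240213/4π) = -0.04372130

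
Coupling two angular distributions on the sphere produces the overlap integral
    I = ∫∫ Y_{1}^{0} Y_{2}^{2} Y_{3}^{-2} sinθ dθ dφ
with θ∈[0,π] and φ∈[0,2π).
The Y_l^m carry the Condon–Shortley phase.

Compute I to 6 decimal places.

0.184674

Rules hold: Σm=0, L=6 even, 1≤3≤3.
N = 3·5·7 = 105
Δ = 0!·2!·4!/7! = 1/105
Racah Σ t=0..0: t=0:+1/4 = 1/4
⇒ 3j(1 2 3; 0 0 0)² = 3/35, sgn -1
Racah Σ t=0..0: t=0:+1/24 = 1/24
⇒ 3j(1 2 3; 0 2 -2)² = 1/21, sgn -1
4πI² = N·(3j₀)²·(3jₘ)² = 3/7
I = +1·√(0.428571/4π) = 0.18467439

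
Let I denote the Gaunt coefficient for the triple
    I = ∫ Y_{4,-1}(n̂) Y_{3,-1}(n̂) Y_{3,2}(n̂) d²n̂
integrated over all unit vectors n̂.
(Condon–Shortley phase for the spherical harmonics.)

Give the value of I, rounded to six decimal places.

0.145070

Rules hold: Σm=0, L=10 even, 1≤3≤7.
N = 9·7·7 = 441
Δ = 4!·4!·2!/11! = 1/34650
Racah Σ t=1..3: t=1:−1/72 t=2:+1/16 t=3:−1/72 = 5/144
⇒ 3j(4 3 3; 0 0 0)² = 2/77, sgn -1
Racah Σ t=1..2: t=1:−1/144 t=2:+1/48 = 1/72
⇒ 3j(4 3 3; -1 -1 2)² = 16/693, sgn -1
4πI² = N·(3j₀)²·(3jₘ)² = 32/121
I = +1·√(0.264463/4π) = 0.14506992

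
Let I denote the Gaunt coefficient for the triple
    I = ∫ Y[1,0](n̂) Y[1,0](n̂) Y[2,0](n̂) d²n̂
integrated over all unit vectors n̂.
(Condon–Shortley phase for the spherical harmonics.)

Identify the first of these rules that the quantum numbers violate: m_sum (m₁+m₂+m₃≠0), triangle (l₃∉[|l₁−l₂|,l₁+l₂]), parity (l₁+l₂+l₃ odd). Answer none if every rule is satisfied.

m₁+m₂+m₃ = 0 + 0 + 0 = 0  ✓
triangle: |1−1|=0 ≤ l₃=2 ≤ 1+1=2  ✓
parity: l₁+l₂+l₃ = 4 is even  ✓

none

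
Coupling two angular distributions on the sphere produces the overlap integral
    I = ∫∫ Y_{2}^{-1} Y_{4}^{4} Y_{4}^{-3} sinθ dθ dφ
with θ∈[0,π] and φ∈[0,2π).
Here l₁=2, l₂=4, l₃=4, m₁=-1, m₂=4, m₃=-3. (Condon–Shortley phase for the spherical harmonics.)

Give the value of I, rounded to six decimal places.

0.198645

Rules hold: Σm=0, L=10 even, 2≤4≤6.
N = 5·9·9 = 405
Δ = 2!·2!·6!/11! = 1/13860
Racah Σ t=0..2: t=0:+1/192 t=1:−1/36 t=2:+1/192 = -5/288
⇒ 3j(2 4 4; 0 0 0)² = 20/693, sgn -1
Racah Σ t=2..2: t=2:+1/1440 = 1/1440
⇒ 3j(2 4 4; -1 4 -3)² = 7/165, sgn -1
4πI² = N·(3j₀)²·(3jₘ)² = 60/121
I = +1·√(0.495868/4π) = 0.19864517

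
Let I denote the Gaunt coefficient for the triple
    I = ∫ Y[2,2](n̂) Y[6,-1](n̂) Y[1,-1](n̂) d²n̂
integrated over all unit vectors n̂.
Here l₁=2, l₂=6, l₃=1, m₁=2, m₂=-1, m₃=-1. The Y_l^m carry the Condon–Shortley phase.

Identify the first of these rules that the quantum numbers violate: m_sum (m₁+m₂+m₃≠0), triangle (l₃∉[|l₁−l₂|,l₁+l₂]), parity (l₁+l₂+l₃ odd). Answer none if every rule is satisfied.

m₁+m₂+m₃ = 2 − 1 − 1 = 0  ✓
triangle: |2−6|=4 ≤ l₃=1 ≤ 2+6=8  ✗
parity: l₁+l₂+l₃ = 9 is odd

triangle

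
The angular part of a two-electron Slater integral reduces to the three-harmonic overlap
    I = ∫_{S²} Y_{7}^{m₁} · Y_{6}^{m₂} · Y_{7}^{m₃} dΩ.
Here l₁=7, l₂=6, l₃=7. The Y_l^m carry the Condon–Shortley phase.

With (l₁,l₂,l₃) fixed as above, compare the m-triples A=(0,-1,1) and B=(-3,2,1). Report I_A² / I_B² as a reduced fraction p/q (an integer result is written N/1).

Same 7,6,7: normalisation and zero-m 3j drop out of the ratio.
A: Δ: 6! 8! 6! / 21! → 1/2444321880; sum: t=0:+1/435456000 t=1:−1/8294400 t=2:+1/1244160 t=3:−1/995328 t=4:+1/4147200 t=5:−1/124416000 = -1/11612160; 3j²(7 6 7; 0 -1 1) = Δ·Π!·Σ² = 125/92378  (sign -1)
B: Δ: 6! 8! 6! / 21! → 1/2444321880; sum: t=2:+1/1393459200 t=3:−1/21772800 t=4:+1/3317760 t=5:−1/3110400 t=6:+1/19906560 = -1/66355200; 3j²(7 6 7; -3 2 1) = Δ·Π!·Σ² = 21/92378  (sign -1)
I_A²/I_B² = (125/92378)/(21/92378) = 125/21

125/21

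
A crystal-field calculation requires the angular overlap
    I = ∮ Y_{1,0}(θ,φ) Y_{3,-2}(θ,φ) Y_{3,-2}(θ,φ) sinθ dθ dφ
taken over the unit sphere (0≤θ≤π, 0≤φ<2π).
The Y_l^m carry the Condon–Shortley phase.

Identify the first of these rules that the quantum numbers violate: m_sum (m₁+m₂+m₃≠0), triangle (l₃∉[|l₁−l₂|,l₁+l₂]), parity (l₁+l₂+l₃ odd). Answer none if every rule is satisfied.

azimuthal sum: 0 − 2 − 2 = -4  ✗
2 ≤ 3 ≤ 4 (triangle on l)
L = 1 + 3 + 3 = 7 (odd)

m_sum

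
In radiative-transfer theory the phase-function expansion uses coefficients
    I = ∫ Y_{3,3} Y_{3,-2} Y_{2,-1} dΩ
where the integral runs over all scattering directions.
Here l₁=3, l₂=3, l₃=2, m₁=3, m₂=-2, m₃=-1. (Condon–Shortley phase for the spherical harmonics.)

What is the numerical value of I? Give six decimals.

-0.210261

Rules hold: Σm=0, L=8 even, 0≤2≤6.
N = 7·7·5 = 245
Δ = 4!·2!·2!/9! = 1/3780
Racah Σ t=1..3: t=1:−1/24 t=2:+1/4 t=3:−1/24 = 1/6
⇒ 3j(3 3 2; 0 0 0)² = 4/105, sgn +1
Racah Σ t=0..0: t=0:+1/48 = 1/48
⇒ 3j(3 3 2; 3 -2 -1)² = 5/84, sgn -1
4πI² = N·(3j₀)²·(3jₘ)² = 5/9
I = -1·√(0.555556/4π) = -0.21026104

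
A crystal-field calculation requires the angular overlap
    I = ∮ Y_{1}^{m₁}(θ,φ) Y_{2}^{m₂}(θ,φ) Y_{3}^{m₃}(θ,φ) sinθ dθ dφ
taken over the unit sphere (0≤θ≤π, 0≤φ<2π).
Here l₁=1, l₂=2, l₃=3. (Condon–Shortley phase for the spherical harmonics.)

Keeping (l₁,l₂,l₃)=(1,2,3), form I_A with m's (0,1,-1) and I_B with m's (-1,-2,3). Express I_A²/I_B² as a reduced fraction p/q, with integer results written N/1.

8/15

Shared (l₁,l₂,l₃)=(1,2,3): N and (l;000)² cancel in I_A²/I_B².
A: Δ = 0!·2!·4!/7! = 1/105; Racah Σ t=0..0: t=0:+1/6 = 1/6; ⇒ 3j(1 2 3; 0 1 -1)² = 8/105, sgn +1
B: Δ = 0!·2!·4!/7! = 1/105; Racah Σ t=0..0: t=0:+1/48 = 1/48; ⇒ 3j(1 2 3; -1 -2 3)² = 1/7, sgn +1
I_A²/I_B² = (8/105)/(1/7) = 8/15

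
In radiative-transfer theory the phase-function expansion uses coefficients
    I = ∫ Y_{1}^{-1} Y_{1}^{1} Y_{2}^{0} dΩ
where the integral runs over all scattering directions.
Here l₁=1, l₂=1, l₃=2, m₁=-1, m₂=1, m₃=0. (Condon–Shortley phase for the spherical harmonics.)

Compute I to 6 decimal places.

0.126157

Checks pass: Σm=0; 4 even; l₃=2∈[0,2].
(2·1+1)(2·1+1)(2·2+1) = 45
Δ: 0! 2! 2! / 5! → 1/30
sum: t=0:+1/1 = 1/1
3j²(1 1 2; 0 0 0) = Δ·Π!·Σ² = 2/15  (sign +1)
sum: t=0:+1/4 = 1/4
3j²(1 1 2; -1 1 0) = Δ·Π!·Σ² = 1/30  (sign +1)
combine: 4πI² = 45·2/15·1/30 = 1/5
take √, sign +1: I = 0.12615663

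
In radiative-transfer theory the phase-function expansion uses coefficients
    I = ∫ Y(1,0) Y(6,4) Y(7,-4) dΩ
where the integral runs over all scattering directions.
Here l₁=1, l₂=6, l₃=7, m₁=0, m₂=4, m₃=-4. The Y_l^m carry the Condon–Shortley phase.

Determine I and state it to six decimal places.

0.201000

m-sum 0 ✓  L=14 even ✓  5≤7≤7 ✓
Π(2lᵢ+1) = 3×13×15 = 585
triangle coeff Δ(1,6,7) = 1/1365
Σ_t [0,0]: t=0:+1/518400 = 1/518400
(3j)²=7/195 [(1 6 7; 0 0 0)], sign=-1
Σ_t [0,0]: t=0:+1/7257600 = 1/7257600
(3j)²=11/455 [(1 6 7; 0 4 -4)], sign=-1
⇒ 4πI² = 33/65
I = (+1)√(33/65/(4π)) = 0.20099968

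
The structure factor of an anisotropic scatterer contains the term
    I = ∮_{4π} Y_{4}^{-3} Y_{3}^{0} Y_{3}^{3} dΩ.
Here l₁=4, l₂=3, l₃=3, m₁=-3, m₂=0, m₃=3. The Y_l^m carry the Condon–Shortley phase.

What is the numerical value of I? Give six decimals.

0.203551

Rules hold: Σm=0, L=10 even, 1≤3≤7.
N = 9·7·7 = 441
Δ = 4!·4!·2!/11! = 1/34650
Racah Σ t=1..3: t=1:−1/72 t=2:+1/16 t=3:−1/72 = 5/144
⇒ 3j(4 3 3; 0 0 0)² = 2/77, sgn -1
Racah Σ t=3..3: t=3:−1/288 = -1/288
⇒ 3j(4 3 3; -3 0 3)² = 1/22, sgn -1
4πI² = N·(3j₀)²·(3jₘ)² = 63/121
I = +1·√(0.520661/4π) = 0.20355073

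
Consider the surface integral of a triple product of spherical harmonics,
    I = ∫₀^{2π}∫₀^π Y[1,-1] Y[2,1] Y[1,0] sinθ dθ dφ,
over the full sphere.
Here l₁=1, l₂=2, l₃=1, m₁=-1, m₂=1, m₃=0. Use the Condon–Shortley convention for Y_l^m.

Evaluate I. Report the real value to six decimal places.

m-sum 0 ✓  L=4 even ✓  1≤1≤3 ✓
Π(2lᵢ+1) = 3×5×3 = 45
triangle coeff Δ(1,2,1) = 1/30
Σ_t [1,1]: t=1:−1/1 = -1/1
(3j)²=2/15 [(1 2 1; 0 0 0)], sign=+1
Σ_t [2,2]: t=2:+1/2 = 1/2
(3j)²=1/10 [(1 2 1; -1 1 0)], sign=-1
⇒ 4πI² = 3/5
I = (-1)√(3/5/(4π)) = -0.21850969

-0.218510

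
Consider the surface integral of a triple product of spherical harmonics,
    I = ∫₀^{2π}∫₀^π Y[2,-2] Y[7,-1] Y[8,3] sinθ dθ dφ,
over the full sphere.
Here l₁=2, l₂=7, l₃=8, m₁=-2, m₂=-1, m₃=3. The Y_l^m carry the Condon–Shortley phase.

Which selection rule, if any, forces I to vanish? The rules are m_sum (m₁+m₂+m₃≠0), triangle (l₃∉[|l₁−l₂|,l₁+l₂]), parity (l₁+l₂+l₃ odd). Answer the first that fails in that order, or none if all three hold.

parity

azimuthal sum: -2 − 1 + 3 = 0  ✓
5 ≤ 8 ≤ 9 (triangle on l)  ✓
L = 2 + 7 + 8 = 17 (odd)  ✗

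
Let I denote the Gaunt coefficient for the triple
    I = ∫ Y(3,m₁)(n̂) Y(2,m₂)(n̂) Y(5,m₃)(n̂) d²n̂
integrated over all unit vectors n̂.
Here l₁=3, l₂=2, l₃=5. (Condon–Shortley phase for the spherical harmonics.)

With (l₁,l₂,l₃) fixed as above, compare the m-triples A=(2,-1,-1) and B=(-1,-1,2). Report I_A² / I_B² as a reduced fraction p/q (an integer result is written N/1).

8/35

l's match ⇒ only the (l;m) 3-j factors differ between A and B.
A: triangle coeff Δ(3,2,5) = 1/2310; Σ_t [0,0]: t=0:+1/720 = 1/720; (3j)²=4/385 [(3 2 5; 2 -1 -1)], sign=+1
B: triangle coeff Δ(3,2,5) = 1/2310; Σ_t [0,0]: t=0:+1/288 = 1/288; (3j)²=1/22 [(3 2 5; -1 -1 2)], sign=-1
I_A²/I_B² = (4/385)/(1/22) = 8/35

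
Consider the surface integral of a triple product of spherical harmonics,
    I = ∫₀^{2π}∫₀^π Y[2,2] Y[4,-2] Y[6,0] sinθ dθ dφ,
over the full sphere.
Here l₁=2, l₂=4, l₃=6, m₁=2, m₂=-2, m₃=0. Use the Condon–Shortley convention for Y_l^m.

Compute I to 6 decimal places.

Checks pass: Σm=0; 12 even; l₃=6∈[2,6].
(2·2+1)(2·4+1)(2·6+1) = 585
Δ: 0! 4! 8! / 13! → 1/6435
sum: t=0:+1/2304 = 1/2304
3j²(2 4 6; 0 0 0) = Δ·Π!·Σ² = 5/143  (sign +1)
sum: t=0:+1/34560 = 1/34560
3j²(2 4 6; 2 -2 0) = Δ·Π!·Σ² = 1/429  (sign +1)
combine: 4πI² = 585·5/143·1/429 = 75/1573
take √, sign +1: I = 0.06159725

0.061597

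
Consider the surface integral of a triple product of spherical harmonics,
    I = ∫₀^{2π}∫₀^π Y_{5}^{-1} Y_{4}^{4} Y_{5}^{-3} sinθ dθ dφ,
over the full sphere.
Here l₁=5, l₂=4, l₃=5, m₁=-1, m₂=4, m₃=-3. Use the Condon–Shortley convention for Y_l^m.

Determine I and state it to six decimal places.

Rules hold: Σm=0, L=14 even, 1≤5≤9.
N = 11·9·11 = 1089
Δ = 4!·6!·4!/15! = 1/3153150
Racah Σ t=0..4: t=0:+1/69120 t=1:−1/1728 t=2:+1/576 t=3:−1/1728 t=4:+1/69120 = 7/11520
⇒ 3j(5 4 5; 0 0 0)² = 2/143, sgn -1
Racah Σ t=4..4: t=4:+1/27648 = 1/27648
⇒ 3j(5 4 5; -1 4 -3)² = 10/429, sgn +1
4πI² = N·(3j₀)²·(3jₘ)² = 60/169
I = -1·√(0.35503/4π) = -0.16808437

-0.168084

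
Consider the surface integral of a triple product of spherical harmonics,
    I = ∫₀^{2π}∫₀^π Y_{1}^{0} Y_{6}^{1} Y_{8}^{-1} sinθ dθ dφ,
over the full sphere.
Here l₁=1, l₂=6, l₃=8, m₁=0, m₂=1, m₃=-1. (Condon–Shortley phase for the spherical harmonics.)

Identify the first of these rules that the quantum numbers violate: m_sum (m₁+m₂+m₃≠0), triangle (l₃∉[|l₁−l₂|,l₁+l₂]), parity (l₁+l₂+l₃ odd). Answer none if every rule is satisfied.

m₁+m₂+m₃ = 0 + 1 − 1 = 0  ✓
triangle: |1−6|=5 ≤ l₃=8 ≤ 1+6=7  ✗
parity: l₁+l₂+l₃ = 15 is odd

triangle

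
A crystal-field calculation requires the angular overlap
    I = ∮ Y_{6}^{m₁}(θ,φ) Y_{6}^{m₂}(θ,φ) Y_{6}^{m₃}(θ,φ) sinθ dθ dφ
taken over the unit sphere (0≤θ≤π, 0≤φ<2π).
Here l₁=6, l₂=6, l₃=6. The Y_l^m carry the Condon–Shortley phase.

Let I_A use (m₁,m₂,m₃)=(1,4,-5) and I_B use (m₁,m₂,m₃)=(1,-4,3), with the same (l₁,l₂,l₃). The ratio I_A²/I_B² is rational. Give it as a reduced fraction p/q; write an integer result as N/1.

Same 6,6,6: normalisation and zero-m 3j drop out of the ratio.
A: Δ: 6! 6! 6! / 19! → 1/325909584; sum: t=4:+1/4147200 t=5:−1/10368000 = 1/6912000; 3j²(6 6 6; 1 4 -5) = Δ·Π!·Σ² = 189/16796  (sign -1)
B: Δ: 6! 6! 6! / 19! → 1/325909584; sum: t=0:+1/4147200 t=1:−1/691200 t=2:+1/1244160 = -1/2488320; 3j²(6 6 6; 1 -4 3) = Δ·Π!·Σ² = 875/184756  (sign +1)
I_A²/I_B² = (189/16796)/(875/184756) = 297/125

297/125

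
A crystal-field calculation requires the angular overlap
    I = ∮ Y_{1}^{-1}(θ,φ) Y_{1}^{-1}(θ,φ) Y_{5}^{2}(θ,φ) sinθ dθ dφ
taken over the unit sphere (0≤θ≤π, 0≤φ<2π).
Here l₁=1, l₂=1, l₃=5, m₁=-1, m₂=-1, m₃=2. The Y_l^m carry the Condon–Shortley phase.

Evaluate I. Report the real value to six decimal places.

l₃=5 ∉ [0,2] — triangle fails ⇒ I = 0

0.000000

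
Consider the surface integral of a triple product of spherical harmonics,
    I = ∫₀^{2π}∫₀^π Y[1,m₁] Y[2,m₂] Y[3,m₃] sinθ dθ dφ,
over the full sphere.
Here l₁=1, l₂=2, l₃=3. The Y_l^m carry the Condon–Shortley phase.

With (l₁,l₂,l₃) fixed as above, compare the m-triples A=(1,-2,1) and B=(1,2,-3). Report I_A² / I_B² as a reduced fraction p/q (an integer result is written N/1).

Shared (l₁,l₂,l₃)=(1,2,3): N and (l;000)² cancel in I_A²/I_B².
A: Δ = 0!·2!·4!/7! = 1/105; Racah Σ t=0..0: t=0:+1/48 = 1/48; ⇒ 3j(1 2 3; 1 -2 1)² = 1/105, sgn +1
B: Δ = 0!·2!·4!/7! = 1/105; Racah Σ t=0..0: t=0:+1/48 = 1/48; ⇒ 3j(1 2 3; 1 2 -3)² = 1/7, sgn +1
I_A²/I_B² = (1/105)/(1/7) = 1/15

1/15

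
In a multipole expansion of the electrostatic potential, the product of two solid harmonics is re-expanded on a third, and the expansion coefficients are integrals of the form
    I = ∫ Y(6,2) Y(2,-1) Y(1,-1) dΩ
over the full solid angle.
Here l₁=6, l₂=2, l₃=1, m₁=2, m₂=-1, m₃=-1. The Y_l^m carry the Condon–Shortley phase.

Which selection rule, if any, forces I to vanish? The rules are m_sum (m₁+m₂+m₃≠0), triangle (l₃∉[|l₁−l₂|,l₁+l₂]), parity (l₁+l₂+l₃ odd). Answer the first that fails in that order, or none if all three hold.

Σmᵢ = 0  ✓
l₃∈[|l₁−l₂|,l₁+l₂]=[4,8], have l₃=1  ✗
Σlᵢ = 9 ⇒ odd

triangle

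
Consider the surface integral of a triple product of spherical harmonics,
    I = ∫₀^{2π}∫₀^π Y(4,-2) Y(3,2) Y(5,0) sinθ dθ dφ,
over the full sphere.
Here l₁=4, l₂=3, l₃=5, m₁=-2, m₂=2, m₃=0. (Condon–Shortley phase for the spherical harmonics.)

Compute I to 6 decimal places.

-0.171327

Checks pass: Σm=0; 12 even; l₃=5∈[1,7].
(2·4+1)(2·3+1)(2·5+1) = 693
Δ: 2! 6! 4! / 13! → 1/180180
sum: t=0:+1/576 t=1:−1/144 t=2:+1/576 = -1/288
3j²(4 3 5; 0 0 0) = Δ·Π!·Σ² = 20/1001  (sign +1)
sum: t=1:−1/2880 t=2:+1/576 = 1/720
3j²(4 3 5; -2 2 0) = Δ·Π!·Σ² = 80/3003  (sign -1)
combine: 4πI² = 693·20/1001·80/3003 = 4800/13013
take √, sign -1: I = -0.17132746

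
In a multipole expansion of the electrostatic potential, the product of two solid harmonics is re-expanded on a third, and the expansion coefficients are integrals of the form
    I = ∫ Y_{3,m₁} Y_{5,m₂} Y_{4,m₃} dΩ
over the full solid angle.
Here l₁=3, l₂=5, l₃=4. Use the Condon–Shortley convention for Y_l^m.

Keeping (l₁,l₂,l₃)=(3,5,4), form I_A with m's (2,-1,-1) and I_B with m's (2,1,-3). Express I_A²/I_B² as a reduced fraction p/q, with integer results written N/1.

l's match ⇒ only the (l;m) 3-j factors differ between A and B.
A: triangle coeff Δ(3,5,4) = 1/180180; Σ_t [0,1]: t=0:+1/1152 t=1:−1/432 = -5/3456; (3j)²=625/36036 [(3 5 4; 2 -1 -1)], sign=+1
B: triangle coeff Δ(3,5,4) = 1/180180; Σ_t [0,1]: t=0:+1/17280 t=1:−1/1440 = -11/17280; (3j)²=11/468 [(3 5 4; 2 1 -3)], sign=+1
I_A²/I_B² = (625/36036)/(11/468) = 625/847

625/847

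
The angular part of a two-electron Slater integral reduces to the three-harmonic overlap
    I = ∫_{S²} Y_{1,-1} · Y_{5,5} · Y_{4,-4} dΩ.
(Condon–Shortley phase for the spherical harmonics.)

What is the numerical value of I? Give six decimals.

-0.329416

Checks pass: Σm=0; 10 even; l₃=4∈[4,6].
(2·1+1)(2·5+1)(2·4+1) = 297
Δ: 2! 0! 8! / 11! → 1/495
sum: t=1:−1/576 = -1/576
3j²(1 5 4; 0 0 0) = Δ·Π!·Σ² = 5/99  (sign -1)
sum: t=2:+1/80640 = 1/80640
3j²(1 5 4; -1 5 -4) = Δ·Π!·Σ² = 1/11  (sign +1)
combine: 4πI² = 297·5/99·1/11 = 15/11
take √, sign -1: I = -0.32941575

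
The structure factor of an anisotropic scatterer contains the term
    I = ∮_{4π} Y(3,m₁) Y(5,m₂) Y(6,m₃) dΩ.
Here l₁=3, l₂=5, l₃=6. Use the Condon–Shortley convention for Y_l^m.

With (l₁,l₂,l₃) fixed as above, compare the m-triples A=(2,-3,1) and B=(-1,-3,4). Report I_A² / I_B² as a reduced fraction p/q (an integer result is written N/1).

32/15

l's match ⇒ only the (l;m) 3-j factors differ between A and B.
A: triangle coeff Δ(3,5,6) = 1/675675; Σ_t [0,1]: t=0:+1/17280 t=1:−1/120960 = 1/20160; (3j)²=64/3003 [(3 5 6; 2 -3 1)], sign=-1
B: triangle coeff Δ(3,5,6) = 1/675675; Σ_t [0,2]: t=0:+1/69120 t=1:−1/30240 t=2:+1/322560 = -1/64512; (3j)²=10/1001 [(3 5 6; -1 -3 4)], sign=-1
I_A²/I_B² = (64/3003)/(10/1001) = 32/15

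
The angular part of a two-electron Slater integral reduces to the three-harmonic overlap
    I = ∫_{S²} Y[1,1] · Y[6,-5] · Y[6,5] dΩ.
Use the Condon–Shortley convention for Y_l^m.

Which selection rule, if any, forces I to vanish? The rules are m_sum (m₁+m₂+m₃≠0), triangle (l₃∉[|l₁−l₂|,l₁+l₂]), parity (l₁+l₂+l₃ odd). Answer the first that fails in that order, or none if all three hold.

Σmᵢ = 1  ✗
l₃∈[|l₁−l₂|,l₁+l₂]=[5,7], have l₃=6
Σlᵢ = 13 ⇒ odd

m_sum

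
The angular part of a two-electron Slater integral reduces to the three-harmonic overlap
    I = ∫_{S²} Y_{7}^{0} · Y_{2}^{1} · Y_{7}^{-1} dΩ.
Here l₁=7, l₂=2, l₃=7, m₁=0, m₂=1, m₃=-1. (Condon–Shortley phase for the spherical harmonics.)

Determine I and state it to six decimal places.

-0.026159

m-sum 0 ✓  L=16 even ✓  5≤7≤9 ✓
Π(2lᵢ+1) = 15×5×15 = 1125
triangle coeff Δ(7,2,7) = 1/185640
Σ_t [0,2]: t=0:+1/2419200 t=1:−1/518400 t=2:+1/2419200 = -1/907200
(3j)²=56/3315 [(7 2 7; 0 0 0)], sign=+1
Σ_t [1,2]: t=1:−1/1036800 t=2:+1/1209600 = -1/7257600
(3j)²=1/2210 [(7 2 7; 0 1 -1)], sign=-1
⇒ 4πI² = 420/48841
I = (-1)√(420/48841/(4π)) = -0.02615938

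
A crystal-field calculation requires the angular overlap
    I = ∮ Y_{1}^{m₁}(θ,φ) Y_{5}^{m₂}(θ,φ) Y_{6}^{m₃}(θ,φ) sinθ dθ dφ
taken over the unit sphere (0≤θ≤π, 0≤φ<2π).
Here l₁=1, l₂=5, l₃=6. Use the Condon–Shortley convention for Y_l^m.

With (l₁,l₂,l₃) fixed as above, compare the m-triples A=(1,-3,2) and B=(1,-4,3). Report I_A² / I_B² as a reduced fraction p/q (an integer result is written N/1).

l's match ⇒ only the (l;m) 3-j factors differ between A and B.
A: triangle coeff Δ(1,5,6) = 1/858; Σ_t [0,0]: t=0:+1/161280 = 1/161280; (3j)²=1/143 [(1 5 6; 1 -3 2)], sign=+1
B: triangle coeff Δ(1,5,6) = 1/858; Σ_t [0,0]: t=0:+1/725760 = 1/725760; (3j)²=1/286 [(1 5 6; 1 -4 3)], sign=-1
I_A²/I_B² = (1/143)/(1/286) = 2/1

2/1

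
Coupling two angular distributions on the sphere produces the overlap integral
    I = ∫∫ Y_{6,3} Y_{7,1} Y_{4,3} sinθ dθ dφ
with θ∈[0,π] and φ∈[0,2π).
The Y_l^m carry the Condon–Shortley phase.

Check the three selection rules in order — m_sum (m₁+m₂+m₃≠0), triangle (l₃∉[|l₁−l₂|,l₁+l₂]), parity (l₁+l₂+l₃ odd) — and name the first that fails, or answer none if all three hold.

azimuthal sum: 3 + 1 + 3 = 7  ✗
1 ≤ 4 ≤ 13 (triangle on l)
L = 6 + 7 + 4 = 17 (odd)

m_sum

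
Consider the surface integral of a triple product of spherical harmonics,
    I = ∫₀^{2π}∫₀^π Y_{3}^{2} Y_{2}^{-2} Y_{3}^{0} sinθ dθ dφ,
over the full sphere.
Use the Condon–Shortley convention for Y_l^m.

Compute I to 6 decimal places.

-0.188063

Rules hold: Σm=0, L=8 even, 1≤3≤5.
N = 7·5·7 = 245
Δ = 2!·4!·2!/9! = 1/3780
Racah Σ t=0..2: t=0:+1/24 t=1:−1/4 t=2:+1/24 = -1/6
⇒ 3j(3 2 3; 0 0 0)² = 4/105, sgn +1
Racah Σ t=0..0: t=0:+1/24 = 1/24
⇒ 3j(3 2 3; 2 -2 0)² = 1/21, sgn -1
4πI² = N·(3j₀)²·(3jₘ)² = 4/9
I = -1·√(0.444444/4π) = -0.18806319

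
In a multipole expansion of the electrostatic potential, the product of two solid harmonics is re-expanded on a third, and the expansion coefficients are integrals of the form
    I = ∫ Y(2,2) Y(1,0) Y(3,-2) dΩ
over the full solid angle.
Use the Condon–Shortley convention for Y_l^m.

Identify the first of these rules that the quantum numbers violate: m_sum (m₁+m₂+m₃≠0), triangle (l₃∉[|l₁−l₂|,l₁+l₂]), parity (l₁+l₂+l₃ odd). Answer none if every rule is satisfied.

none

m₁+m₂+m₃ = 2 + 0 − 2 = 0  ✓
triangle: |2−1|=1 ≤ l₃=3 ≤ 2+1=3  ✓
parity: l₁+l₂+l₃ = 6 is even  ✓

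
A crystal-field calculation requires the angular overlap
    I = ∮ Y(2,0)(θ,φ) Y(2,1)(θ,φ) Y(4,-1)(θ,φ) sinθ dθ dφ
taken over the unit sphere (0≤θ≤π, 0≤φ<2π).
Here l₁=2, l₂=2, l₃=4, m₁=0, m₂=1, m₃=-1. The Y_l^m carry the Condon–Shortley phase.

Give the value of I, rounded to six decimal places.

Rules hold: Σm=0, L=8 even, 0≤4≤4.
N = 5·5·9 = 225
Δ = 0!·4!·4!/9! = 1/630
Racah Σ t=0..0: t=0:+1/16 = 1/16
⇒ 3j(2 2 4; 0 0 0)² = 2/35, sgn +1
Racah Σ t=0..0: t=0:+1/24 = 1/24
⇒ 3j(2 2 4; 0 1 -1)² = 1/21, sgn -1
4πI² = N·(3j₀)²·(3jₘ)² = 30/49
I = -1·√(0.612245/4π) = -0.22072812

-0.220728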